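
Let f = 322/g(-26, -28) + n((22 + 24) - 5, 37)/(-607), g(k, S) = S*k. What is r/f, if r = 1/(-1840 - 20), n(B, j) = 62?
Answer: -7891/4992705 ≈ -0.0015805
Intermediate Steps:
f = 10737/31564 (f = 322/((-28*(-26))) + 62/(-607) = 322/728 + 62*(-1/607) = 322*(1/728) - 62/607 = 23/52 - 62/607 = 10737/31564 ≈ 0.34017)
r = -1/1860 (r = 1/(-1860) = -1/1860 ≈ -0.00053763)
r/f = -1/(1860*10737/31564) = -1/1860*31564/10737 = -7891/4992705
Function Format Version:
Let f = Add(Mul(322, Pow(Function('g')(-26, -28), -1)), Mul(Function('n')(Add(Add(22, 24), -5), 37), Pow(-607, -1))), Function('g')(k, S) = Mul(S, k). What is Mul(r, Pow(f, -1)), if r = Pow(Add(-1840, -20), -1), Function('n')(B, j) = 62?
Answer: Rational(-7891, 4992705) ≈ -0.0015805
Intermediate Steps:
f = Rational(10737, 31564) (f = Add(Mul(322, Pow(Mul(-28, -26), -1)), Mul(62, Pow(-607, -1))) = Add(Mul(322, Pow(728, -1)), Mul(62, Rational(-1, 607))) = Add(Mul(322, Rational(1, 728)), Rational(-62, 607)) = Add(Rational(23, 52), Rational(-62, 607)) = Rational(10737, 31564) ≈ 0.34017)
r = Rational(-1, 1860) (r = Pow(-1860, -1) = Rational(-1, 1860) ≈ -0.00053763)
Mul(r, Pow(f, -1)) = Mul(Rational(-1, 1860), Pow(Rational(10737, 31564), -1)) = Mul(Rational(-1, 1860), Rational(31564, 10737)) = Rational(-7891, 4992705)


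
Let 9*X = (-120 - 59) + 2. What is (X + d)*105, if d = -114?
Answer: -14035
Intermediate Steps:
X = -59/3 (X = ((-120 - 59) + 2)/9 = (-179 + 2)/9 = (⅑)*(-177) = -59/3 ≈ -19.667)
(X + d)*105 = (-59/3 - 114)*105 = -401/3*105 = -14035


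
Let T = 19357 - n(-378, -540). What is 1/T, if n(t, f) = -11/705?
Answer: 705/13646696 ≈ 5.1661e-5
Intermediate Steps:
n(t, f) = -11/705 (n(t, f) = -11*1/705 = -11/705)
T = 13646696/705 (T = 19357 - 1*(-11/705) = 19357 + 11/705 = 13646696/705 ≈ 19357.)
1/T = 1/(13646696/705) = 705/13646696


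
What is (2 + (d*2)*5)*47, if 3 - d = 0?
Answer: 1504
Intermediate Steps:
d = 3 (d = 3 - 1*0 = 3 + 0 = 3)
(2 + (d*2)*5)*47 = (2 + (3*2)*5)*47 = (2 + 6*5)*47 = (2 + 30)*47 = 32*47 = 1504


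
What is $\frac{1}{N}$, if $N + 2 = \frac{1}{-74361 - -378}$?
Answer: $- \frac{73983}{147967} \approx -0.5$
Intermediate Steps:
$N = - \frac{147967}{73983}$ ($N = -2 + \frac{1}{-74361 - -378} = -2 + \frac{1}{-74361 + 378} = -2 + \frac{1}{-73983} = -2 - \frac{1}{73983} = - \frac{147967}{73983} \approx -2.0$)
$\frac{1}{N} = \frac{1}{- \frac{147967}{73983}} = - \frac{73983}{147967}$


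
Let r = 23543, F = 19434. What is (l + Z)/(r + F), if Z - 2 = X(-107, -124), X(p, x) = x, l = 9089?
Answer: 8967/42977 ≈ 0.20865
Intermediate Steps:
Z = -122 (Z = 2 - 124 = -122)
(l + Z)/(r + F) = (9089 - 122)/(23543 + 19434) = 8967/42977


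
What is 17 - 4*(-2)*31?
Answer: 265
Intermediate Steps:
17 - 4*(-2)*31 = 17 + 8*31 = 17 + 248 = 265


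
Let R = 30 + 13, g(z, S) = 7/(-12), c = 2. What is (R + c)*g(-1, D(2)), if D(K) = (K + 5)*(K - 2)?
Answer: -105/4 ≈ -26.250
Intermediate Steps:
D(K) = (-2 + K)*(5 + K) (D(K) = (5 + K)*(-2 + K) = (-2 + K)*(5 + K))
g(z, S) = -7/12 (g(z, S) = 7*(-1/12) = -7/12)
R = 43
(R + c)*g(-1, D(2)) = (43 + 2)*(-7/12) = 45*(-7/12) = -105/4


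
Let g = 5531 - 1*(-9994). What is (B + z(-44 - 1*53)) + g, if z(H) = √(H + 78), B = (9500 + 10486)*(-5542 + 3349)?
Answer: -43813773 + I*√19 ≈ -4.3814e+7 + 4.3589*I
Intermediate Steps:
g = 15525 (g = 5531 + 9994 = 15525)
B = -43829298 (B = 19986*(-2193) = -43829298)
z(H) = √(78 + H)
(B + z(-44 - 1*53)) + g = (-43829298 + √(78 + (-44 - 1*53))) + 15525 = (-43829298 + √(78 + (-44 - 53))) + 15525 = (-43829298 + √(78 - 97)) + 15525 = (-43829298 + √(-19)) + 15525 = (-43829298 + I*√19) + 15525 = -43813773 + I*√19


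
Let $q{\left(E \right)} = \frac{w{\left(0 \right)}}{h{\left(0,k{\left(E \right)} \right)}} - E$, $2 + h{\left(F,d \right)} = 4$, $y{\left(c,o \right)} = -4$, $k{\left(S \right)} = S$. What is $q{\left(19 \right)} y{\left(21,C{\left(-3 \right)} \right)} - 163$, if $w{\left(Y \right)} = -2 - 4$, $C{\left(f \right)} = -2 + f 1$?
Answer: $-75$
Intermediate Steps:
$C{\left(f \right)} = -2 + f$
$h{\left(F,d \right)} = 2$ ($h{\left(F,d \right)} = -2 + 4 = 2$)
$w{\left(Y \right)} = -6$ ($w{\left(Y \right)} = -2 - 4 = -6$)
$q{\left(E \right)} = -3 - E$ ($q{\left(E \right)} = - \frac{6}{2} - E = \left(-6\right) \frac{1}{2} - E = -3 - E$)
$q{\left(19 \right)} y{\left(21,C{\left(-3 \right)} \right)} - 163 = \left(-3 - 19\right) \left(-4\right) - 163 = \left(-22\right) \left(-4\right) - 163 = 88 - 163 = -75$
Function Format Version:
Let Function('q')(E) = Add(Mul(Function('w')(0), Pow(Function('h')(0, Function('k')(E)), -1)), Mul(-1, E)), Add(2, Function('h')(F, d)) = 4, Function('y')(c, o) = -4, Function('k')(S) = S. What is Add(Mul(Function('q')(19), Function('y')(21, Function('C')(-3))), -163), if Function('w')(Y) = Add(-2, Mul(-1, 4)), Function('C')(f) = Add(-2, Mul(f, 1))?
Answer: -75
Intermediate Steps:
Function('C')(f) = Add(-2, f)
Function('h')(F, d) = 2 (Function('h')(F, d) = Add(-2, 4) = 2)
Function('w')(Y) = -6 (Function('w')(Y) = Add(-2, -4) = -6)
Function('q')(E) = Add(-3, Mul(-1, E)) (Function('q')(E) = Add(Mul(-6, Pow(2, -1)), Mul(-1, E)) = Add(Mul(-6, Rational(1, 2)), Mul(-1, E)) = Add(-3, Mul(-1, E)))
Add(Mul(Function('q')(19), Function('y')(21, Function('C')(-3))), -163) = Add(Mul(Add(-3, Mul(-1, 19)), -4), -163) = Add(Mul(Add(-3, -19), -4), -163) = Add(Mul(-22, -4), -163) = Add(88, -163) = -75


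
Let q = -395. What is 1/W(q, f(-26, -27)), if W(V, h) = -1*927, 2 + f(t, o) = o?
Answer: -1/927 ≈ -0.0010787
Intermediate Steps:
f(t, o) = -2 + o
W(V, h) = -927
1/W(q, f(-26, -27)) = 1/(-927) = -1/927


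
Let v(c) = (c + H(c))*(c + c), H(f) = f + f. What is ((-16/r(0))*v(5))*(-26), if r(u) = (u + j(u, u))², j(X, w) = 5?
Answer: 2496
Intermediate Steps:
H(f) = 2*f
r(u) = (5 + u)² (r(u) = (u + 5)² = (5 + u)²)
v(c) = 6*c² (v(c) = (c + 2*c)*(c + c) = (3*c)*(2*c) = 6*c²)
((-16/r(0))*v(5))*(-26) = ((-16/(5 + 0)²)*(6*5²))*(-26) = ((-16/(5²))*(6*25))*(-26) = (-16/25*150)*(-26) = (-16*1/25*150)*(-26) = -16/25*150*(-26) = -96*(-26) = 2496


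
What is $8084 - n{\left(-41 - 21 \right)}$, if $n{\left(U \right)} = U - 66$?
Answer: $8212$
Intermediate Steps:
$n{\left(U \right)} = -66 + U$
$8084 - n{\left(-41 - 21 \right)} = 8084 - \left(-66 - 62\right) = 8084 - -128 = 8084 + 128 = 8212$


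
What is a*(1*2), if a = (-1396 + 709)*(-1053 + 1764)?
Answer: -976914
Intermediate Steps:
a = -488457 (a = -687*711 = -488457)
a*(1*2) = -488457*2 = -976914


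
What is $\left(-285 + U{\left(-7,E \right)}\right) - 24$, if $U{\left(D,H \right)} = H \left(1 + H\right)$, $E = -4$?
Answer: $-297$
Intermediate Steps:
$\left(-285 + U{\left(-7,E \right)}\right) - 24 = \left(-285 - 4 \left(1 - 4\right)\right) - 24 = \left(-285 - -12\right) - 24 = \left(-285 + 12\right) - 24 = -273 - 24 = -297$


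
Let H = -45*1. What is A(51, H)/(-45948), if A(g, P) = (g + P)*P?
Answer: 45/7658 ≈ 0.0058762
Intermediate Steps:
H = -45
A(g, P) = P*(P + g) (A(g, P) = (P + g)*P = P*(P + g))
A(51, H)/(-45948) = -45*(-45 + 51)/(-45948) = -45*6*(-1/45948) = -270*(-1/45948) = 45/7658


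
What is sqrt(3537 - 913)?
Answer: 8*sqrt(41) ≈ 51.225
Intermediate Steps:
sqrt(3537 - 913) = sqrt(2624) = 8*sqrt(41)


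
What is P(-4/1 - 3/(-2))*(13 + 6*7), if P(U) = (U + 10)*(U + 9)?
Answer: 10725/4 ≈ 2681.3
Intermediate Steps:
P(U) = (9 + U)*(10 + U) (P(U) = (10 + U)*(9 + U) = (9 + U)*(10 + U))
P(-4/1 - 3/(-2))*(13 + 6*7) = (90 + (-4/1 - 3/(-2))**2 + 19*(-4/1 - 3/(-2)))*(13 + 6*7) = (90 + (-4*1 - 3*(-1/2))**2 + 19*(-4*1 - 3*(-1/2)))*(13 + 42) = (90 + (-4 + 3/2)**2 + 19*(-4 + 3/2))*55 = (90 + (-5/2)**2 + 19*(-5/2))*55 = (90 + 25/4 - 95/2)*55 = (195/4)*55 = 10725/4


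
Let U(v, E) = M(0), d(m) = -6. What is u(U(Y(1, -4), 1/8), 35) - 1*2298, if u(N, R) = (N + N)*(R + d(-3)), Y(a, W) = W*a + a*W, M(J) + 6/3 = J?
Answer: -2414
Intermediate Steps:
M(J) = -2 + J
Y(a, W) = 2*W*a (Y(a, W) = W*a + W*a = 2*W*a)
U(v, E) = -2 (U(v, E) = -2 + 0 = -2)
u(N, R) = 2*N*(-6 + R) (u(N, R) = (N + N)*(R - 6) = (2*N)*(-6 + R) = 2*N*(-6 + R))
u(U(Y(1, -4), 1/8), 35) - 1*2298 = 2*(-2)*(-6 + 35) - 1*2298 = 2*(-2)*29 - 2298 = -116 - 2298 = -2414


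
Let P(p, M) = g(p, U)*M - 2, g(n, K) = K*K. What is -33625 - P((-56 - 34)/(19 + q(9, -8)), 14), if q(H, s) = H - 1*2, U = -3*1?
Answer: -33749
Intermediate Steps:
U = -3
g(n, K) = K**2
q(H, s) = -2 + H (q(H, s) = H - 2 = -2 + H)
P(p, M) = -2 + 9*M (P(p, M) = (-3)**2*M - 2 = 9*M - 2 = -2 + 9*M)
-33625 - P((-56 - 34)/(19 + q(9, -8)), 14) = -33625 - (-2 + 9*14) = -33625 - (-2 + 126) = -33625 - 1*124 = -33625 - 124 = -33749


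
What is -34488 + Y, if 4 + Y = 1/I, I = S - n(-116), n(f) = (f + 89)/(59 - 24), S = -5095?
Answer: -6149854651/178298 ≈ -34492.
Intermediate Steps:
n(f) = 89/35 + f/35 (n(f) = (89 + f)/35 = 89/35 + f/35)
I = -178298/35 (I = -5095 - (89/35 + (1/35)*(-116)) = -5095 - (89/35 - 116/35) = -5095 - 1*(-27/35) = -5095 + 27/35 = -178298/35 ≈ -5094.2)
Y = -713227/178298 (Y = -4 + 1/(-178298/35) = -4 - 35/178298 = -713227/178298 ≈ -4.0002)
-34488 + Y = -34488 - 713227/178298 = -6149854651/178298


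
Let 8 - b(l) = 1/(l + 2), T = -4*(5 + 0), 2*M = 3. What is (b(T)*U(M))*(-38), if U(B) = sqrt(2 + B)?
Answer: -2755*sqrt(14)/18 ≈ -572.68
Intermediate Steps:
M = 3/2 (M = (1/2)*3 = 3/2 ≈ 1.5000)
T = -20 (T = -4*5 = -20)
b(l) = 8 - 1/(2 + l) (b(l) = 8 - 1/(l + 2) = 8 - 1/(2 + l))
(b(T)*U(M))*(-38) = (((15 + 8*(-20))/(2 - 20))*sqrt(2 + 3/2))*(-38) = (((15 - 160)/(-18))*sqrt(7/2))*(-38) = ((-1/18*(-145))*(sqrt(14)/2))*(-38) = (145*(sqrt(14)/2)/18)*(-38) = (145*sqrt(14)/36)*(-38) = -2755*sqrt(14)/18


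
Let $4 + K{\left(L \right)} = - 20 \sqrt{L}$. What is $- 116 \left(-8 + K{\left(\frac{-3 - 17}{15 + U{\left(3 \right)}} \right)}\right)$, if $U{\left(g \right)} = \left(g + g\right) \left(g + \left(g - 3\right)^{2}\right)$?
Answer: $1392 + \frac{4640 i \sqrt{165}}{33} \approx 1392.0 + 1806.1 i$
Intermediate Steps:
$U{\left(g \right)} = 2 g \left(g + \left(-3 + g\right)^{2}\right)$
$K{\left(L \right)} = -4 - 20 \sqrt{L}$
$- 116 \left(-8 + K{\left(\frac{-3 - 17}{15 + U{\left(3 \right)}} \right)}\right) = - 116 \left(-8 - \left(4 + 20 \sqrt{\frac{-3 - 17}{15 + 2 \cdot 3 \left(3 + \left(-3 + 3\right)^{2}\right)}}\right)\right) = - 116 \left(-8 - \left(4 + 20 \sqrt{- \frac{20}{15 + 2 \cdot 3 \left(3 + 0^{2}\right)}}\right)\right) = - 116 \left(-8 - \left(4 + 20 \sqrt{- \frac{20}{15 + 2 \cdot 3 \left(3 + 0\right)}}\right)\right) = - 116 \left(-8 - \left(4 + 20 \sqrt{- \frac{20}{15 + 2 \cdot 3 \cdot 3}}\right)\right) = - 116 \left(-8 - \left(4 + 20 \sqrt{- \frac{20}{15 + 18}}\right)\right) = - 116 \left(-8 - \left(4 + 20 \sqrt{- \frac{20}{33}}\right)\right) = - 116 \left(-8 - \left(4 + 20 \frac{2 i \sqrt{165}}{33}\right)\right) = - 116 \left(-8 - \left(4 + \frac{40 i \sqrt{165}}{33}\right)\right) = - 116 \left(-12 - \frac{40 i \sqrt{165}}{33}\right) = 1392 + \frac{4640 i \sqrt{165}}{33}$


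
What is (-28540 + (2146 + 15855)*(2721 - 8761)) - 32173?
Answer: -108786753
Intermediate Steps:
(-28540 + (2146 + 15855)*(2721 - 8761)) - 32173 = (-28540 + 18001*(-6040)) - 32173 = (-28540 - 108726040) - 32173 = -108754580 - 32173 = -108786753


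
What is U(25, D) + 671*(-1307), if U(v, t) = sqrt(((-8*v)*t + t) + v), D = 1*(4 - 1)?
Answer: -876997 + 2*I*sqrt(143) ≈ -8.77e+5 + 23.917*I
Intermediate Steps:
D = 3 (D = 1*3 = 3)
U(v, t) = sqrt(t + v - 8*t*v) (U(v, t) = sqrt((-8*t*v + t) + v) = sqrt((t - 8*t*v) + v) = sqrt(t + v - 8*t*v))
U(25, D) + 671*(-1307) = sqrt(3 + 25 - 8*3*25) + 671*(-1307) = sqrt(3 + 25 - 600) - 876997 = sqrt(-572) - 876997 = 2*I*sqrt(143) - 876997 = -876997 + 2*I*sqrt(143)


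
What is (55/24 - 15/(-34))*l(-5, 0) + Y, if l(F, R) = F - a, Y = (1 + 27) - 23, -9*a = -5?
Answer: -18695/1836 ≈ -10.182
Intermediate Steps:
a = 5/9 (a = -⅑*(-5) = 5/9 ≈ 0.55556)
Y = 5 (Y = 28 - 23 = 5)
l(F, R) = -5/9 + F (l(F, R) = F - 1*5/9 = F - 5/9 = -5/9 + F)
(55/24 - 15/(-34))*l(-5, 0) + Y = (55/24 - 15/(-34))*(-5/9 - 5) + 5 = (55*(1/24) - 15*(-1/34))*(-50/9) + 5 = (55/24 + 15/34)*(-50/9) + 5 = (1115/408)*(-50/9) + 5 = -27875/1836 + 5 = -18695/1836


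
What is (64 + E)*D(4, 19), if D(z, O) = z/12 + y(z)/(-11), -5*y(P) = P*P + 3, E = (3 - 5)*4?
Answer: 6272/165 ≈ 38.012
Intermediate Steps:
E = -8 (E = -2*4 = -8)
y(P) = -⅗ - P²/5 (y(P) = -(P*P + 3)/5 = -(P² + 3)/5 = -(3 + P²)/5 = -⅗ - P²/5)
D(z, O) = 3/55 + z/12 + z²/55 (D(z, O) = z/12 + (-⅗ - z²/5)/(-11) = z*(1/12) + (-⅗ - z²/5)*(-1/11) = z/12 + (3/55 + z²/55) = 3/55 + z/12 + z²/55)
(64 + E)*D(4, 19) = (64 - 8)*(3/55 + (1/12)*4 + (1/55)*4²) = 56*(3/55 + ⅓ + (1/55)*16) = 56*(3/55 + ⅓ + 16/55) = 56*(112/165) = 6272/165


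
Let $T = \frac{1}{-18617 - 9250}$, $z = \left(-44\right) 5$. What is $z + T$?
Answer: $- \frac{6130741}{27867} \approx -220.0$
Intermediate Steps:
$z = -220$
$T = - \frac{1}{27867}$ ($T = \frac{1}{-27867} = - \frac{1}{27867} \approx -3.5885 \cdot 10^{-5}$)
$z + T = -220 - \frac{1}{27867} = - \frac{6130741}{27867}$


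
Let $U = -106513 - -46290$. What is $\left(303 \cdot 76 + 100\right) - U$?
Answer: $83351$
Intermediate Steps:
$U = -60223$ ($U = -106513 + 46290 = -60223$)
$\left(303 \cdot 76 + 100\right) - U = \left(303 \cdot 76 + 100\right) - -60223 = \left(23028 + 100\right) + 60223 = 23128 + 60223 = 83351$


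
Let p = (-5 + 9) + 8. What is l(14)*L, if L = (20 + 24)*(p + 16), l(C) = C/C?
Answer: 1232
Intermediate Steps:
l(C) = 1
p = 12 (p = 4 + 8 = 12)
L = 1232 (L = (20 + 24)*(12 + 16) = 44*28 = 1232)
l(14)*L = 1*1232 = 1232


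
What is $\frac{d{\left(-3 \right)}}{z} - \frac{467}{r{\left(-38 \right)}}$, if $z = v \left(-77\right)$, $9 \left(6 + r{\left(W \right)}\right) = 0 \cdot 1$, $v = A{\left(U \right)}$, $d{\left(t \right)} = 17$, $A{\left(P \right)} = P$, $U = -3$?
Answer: $\frac{35993}{462} \approx 77.907$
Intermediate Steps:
$v = -3$
$r{\left(W \right)} = -6$ ($r{\left(W \right)} = -6 + \frac{0 \cdot 1}{9} = -6 + \frac{1}{9} \cdot 0 = -6 + 0 = -6$)
$z = 231$ ($z = \left(-3\right) \left(-77\right) = 231$)
$\frac{d{\left(-3 \right)}}{z} - \frac{467}{r{\left(-38 \right)}} = \frac{17}{231} - \frac{467}{-6} = 17 \cdot \frac{1}{231} - - \frac{467}{6} = \frac{17}{231} + \frac{467}{6} = \frac{35993}{462}$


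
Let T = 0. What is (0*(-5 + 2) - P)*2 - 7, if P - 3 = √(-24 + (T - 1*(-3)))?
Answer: -13 - 2*I*√21 ≈ -13.0 - 9.1651*I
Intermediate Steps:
P = 3 + I*√21 (P = 3 + √(-24 + (0 - 1*(-3))) = 3 + √(-24 + (0 + 3)) = 3 + √(-24 + 3) = 3 + √(-21) = 3 + I*√21 ≈ 3.0 + 4.5826*I)
(0*(-5 + 2) - P)*2 - 7 = (0*(-5 + 2) - (3 + I*√21))*2 - 7 = (0*(-3) + (-3 - I*√21))*2 - 7 = (0 + (-3 - I*√21))*2 - 7 = (-3 - I*√21)*2 - 7 = (-6 - 2*I*√21) - 7 = -13 - 2*I*√21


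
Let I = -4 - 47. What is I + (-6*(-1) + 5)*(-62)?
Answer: -733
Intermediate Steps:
I = -51
I + (-6*(-1) + 5)*(-62) = -51 + (-6*(-1) + 5)*(-62) = -51 + (6 + 5)*(-62) = -51 + 11*(-62) = -51 - 682 = -733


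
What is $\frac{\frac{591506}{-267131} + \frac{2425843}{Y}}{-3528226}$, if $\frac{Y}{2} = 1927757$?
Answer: $\frac{1632541797651}{3633816314430487484} \approx 4.4926 \cdot 10^{-7}$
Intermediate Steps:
$Y = 3855514$ ($Y = 2 \cdot 1927757 = 3855514$)
$\frac{\frac{591506}{-267131} + \frac{2425843}{Y}}{-3528226} = \frac{\frac{591506}{-267131} + \frac{2425843}{3855514}}{-3528226} = \left(591506 \left(- \frac{1}{267131}\right) + 2425843 \cdot \frac{1}{3855514}\right) \left(- \frac{1}{3528226}\right) = \left(- \frac{591506}{267131} + \frac{2425843}{3855514}\right) \left(- \frac{1}{3528226}\right) = \left(- \frac{1632541797651}{1029927310334}\right) \left(- \frac{1}{3528226}\right) = \frac{1632541797651}{3633816314430487484}$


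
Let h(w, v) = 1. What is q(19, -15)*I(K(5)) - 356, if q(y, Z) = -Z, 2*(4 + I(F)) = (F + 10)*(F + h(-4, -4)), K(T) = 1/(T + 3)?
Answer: -42313/128 ≈ -330.57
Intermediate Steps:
K(T) = 1/(3 + T)
I(F) = -4 + (1 + F)*(10 + F)/2 (I(F) = -4 + ((F + 10)*(F + 1))/2 = -4 + ((10 + F)*(1 + F))/2 = -4 + ((1 + F)*(10 + F))/2 = -4 + (1 + F)*(10 + F)/2)
q(19, -15)*I(K(5)) - 356 = (-1*(-15))*(1 + (1/(3 + 5))**2/2 + 11/(2*(3 + 5))) - 356 = 15*(1 + (1/8)**2/2 + (11/2)/8) - 356 = 15*(1 + (1/8)**2/2 + (11/2)*(1/8)) - 356 = 15*(1 + (1/2)*(1/64) + 11/16) - 356 = 15*(1 + 1/128 + 11/16) - 356 = 15*(217/128) - 356 = 3255/128 - 356 = -42313/128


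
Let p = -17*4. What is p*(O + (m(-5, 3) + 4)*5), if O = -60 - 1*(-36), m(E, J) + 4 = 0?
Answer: 1632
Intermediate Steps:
p = -68
m(E, J) = -4 (m(E, J) = -4 + 0 = -4)
O = -24 (O = -60 + 36 = -24)
p*(O + (m(-5, 3) + 4)*5) = -68*(-24 + (-4 + 4)*5) = -68*(-24 + 0*5) = -68*(-24 + 0) = -68*(-24) = 1632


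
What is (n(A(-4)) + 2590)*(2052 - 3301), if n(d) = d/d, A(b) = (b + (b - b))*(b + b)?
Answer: -3236159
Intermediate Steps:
A(b) = 2*b**2 (A(b) = (b + 0)*(2*b) = b*(2*b) = 2*b**2)
n(d) = 1
(n(A(-4)) + 2590)*(2052 - 3301) = (1 + 2590)*(2052 - 3301) = 2591*(-1249) = -3236159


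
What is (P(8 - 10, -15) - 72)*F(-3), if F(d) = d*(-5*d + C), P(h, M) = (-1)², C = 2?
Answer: 3621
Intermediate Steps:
P(h, M) = 1
F(d) = d*(2 - 5*d) (F(d) = d*(-5*d + 2) = d*(2 - 5*d))
(P(8 - 10, -15) - 72)*F(-3) = (1 - 72)*(-3*(2 - 5*(-3))) = -(-213)*(2 + 15) = -(-213)*17 = -71*(-51) = 3621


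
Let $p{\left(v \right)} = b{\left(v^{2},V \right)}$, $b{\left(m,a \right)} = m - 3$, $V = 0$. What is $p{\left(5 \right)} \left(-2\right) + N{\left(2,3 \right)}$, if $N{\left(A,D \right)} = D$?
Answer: $-41$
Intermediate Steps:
$b{\left(m,a \right)} = -3 + m$
$p{\left(v \right)} = -3 + v^{2}$
$p{\left(5 \right)} \left(-2\right) + N{\left(2,3 \right)} = \left(-3 + 5^{2}\right) \left(-2\right) + 3 = \left(-3 + 25\right) \left(-2\right) + 3 = 22 \left(-2\right) + 3 = -44 + 3 = -41$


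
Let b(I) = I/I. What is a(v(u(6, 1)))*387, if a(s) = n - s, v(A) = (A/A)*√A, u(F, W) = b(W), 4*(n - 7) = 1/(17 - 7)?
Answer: 93267/40 ≈ 2331.7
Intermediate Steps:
b(I) = 1
n = 281/40 (n = 7 + 1/(4*(17 - 7)) = 7 + (¼)/10 = 7 + (¼)*(⅒) = 7 + 1/40 = 281/40 ≈ 7.0250)
u(F, W) = 1
v(A) = √A (v(A) = 1*√A = √A)
a(s) = 281/40 - s
a(v(u(6, 1)))*387 = (281/40 - √1)*387 = (281/40 - 1*1)*387 = (281/40 - 1)*387 = (241/40)*387 = 93267/40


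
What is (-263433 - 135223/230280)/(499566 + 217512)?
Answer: -3192815077/8690985360 ≈ -0.36737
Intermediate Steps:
(-263433 - 135223/230280)/(499566 + 217512) = (-263433 - 135223*1/230280)/717078 = (-263433 - 7117/12120)*(1/717078) = -3192815077/12120*1/717078 = -3192815077/8690985360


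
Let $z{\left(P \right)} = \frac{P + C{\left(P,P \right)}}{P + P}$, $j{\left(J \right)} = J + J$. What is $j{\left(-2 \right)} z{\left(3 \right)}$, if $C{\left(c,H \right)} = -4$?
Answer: $\frac{2}{3} \approx 0.66667$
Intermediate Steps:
$j{\left(J \right)} = 2 J$
$z{\left(P \right)} = \frac{-4 + P}{2 P}$ ($z{\left(P \right)} = \frac{P - 4}{P + P} = \frac{-4 + P}{2 P}$)
$j{\left(-2 \right)} z{\left(3 \right)} = 2 \left(-2\right) \frac{-4 + 3}{2 \cdot 3} = - 4 \cdot \frac{1}{2} \cdot \frac{1}{3} \left(-1\right) = \left(-4\right) \left(- \frac{1}{6}\right) = \frac{2}{3}$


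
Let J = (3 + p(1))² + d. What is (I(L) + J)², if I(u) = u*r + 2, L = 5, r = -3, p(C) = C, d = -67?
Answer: 4096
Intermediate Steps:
I(u) = 2 - 3*u (I(u) = u*(-3) + 2 = -3*u + 2 = 2 - 3*u)
J = -51 (J = (3 + 1)² - 67 = 4² - 67 = 16 - 67 = -51)
(I(L) + J)² = ((2 - 3*5) - 51)² = ((2 - 15) - 51)² = (-13 - 51)² = (-64)² = 4096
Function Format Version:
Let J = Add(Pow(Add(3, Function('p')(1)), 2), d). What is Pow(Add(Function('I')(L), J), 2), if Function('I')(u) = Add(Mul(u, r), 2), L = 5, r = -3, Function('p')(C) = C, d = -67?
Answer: 4096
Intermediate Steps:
Function('I')(u) = Add(2, Mul(-3, u)) (Function('I')(u) = Add(Mul(u, -3), 2) = Add(Mul(-3, u), 2) = Add(2, Mul(-3, u)))
J = -51 (J = Add(Pow(Add(3, 1), 2), -67) = Add(Pow(4, 2), -67) = Add(16, -67) = -51)
Pow(Add(Function('I')(L), J), 2) = Pow(Add(Add(2, Mul(-3, 5)), -51), 2) = Pow(Add(Add(2, -15), -51), 2) = Pow(Add(-13, -51), 2) = Pow(-64, 2) = 4096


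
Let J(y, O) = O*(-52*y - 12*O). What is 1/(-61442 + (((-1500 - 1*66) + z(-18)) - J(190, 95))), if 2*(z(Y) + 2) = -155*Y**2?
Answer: 1/958780 ≈ 1.0430e-6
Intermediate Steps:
z(Y) = -2 - 155*Y**2/2 (z(Y) = -2 + (-155*Y**2)/2 = -2 - 155*Y**2/2)
1/(-61442 + (((-1500 - 1*66) + z(-18)) - J(190, 95))) = 1/(-61442 + (((-1500 - 1*66) + (-2 - 155/2*(-18)**2)) - (-4)*95*(3*95 + 13*190))) = 1/(-61442 + (((-1500 - 66) + (-2 - 155/2*324)) - (-4)*95*(285 + 2470))) = 1/(-61442 + ((-1566 + (-2 - 25110)) - (-4)*95*2755)) = 1/(-61442 + ((-1566 - 25112) - 1*(-1046900))) = 1/(-61442 + (-26678 + 1046900)) = 1/(-61442 + 1020222) = 1/958780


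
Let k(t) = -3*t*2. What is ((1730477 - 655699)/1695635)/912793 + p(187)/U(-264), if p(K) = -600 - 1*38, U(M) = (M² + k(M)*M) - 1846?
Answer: 493924900317859/271110943239769465 ≈ 0.0018219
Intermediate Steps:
k(t) = -6*t
U(M) = -1846 - 5*M² (U(M) = (M² + (-6*M)*M) - 1846 = (M² - 6*M²) - 1846 = -5*M² - 1846 = -1846 - 5*M²)
p(K) = -638 (p(K) = -600 - 38 = -638)
((1730477 - 655699)/1695635)/912793 + p(187)/U(-264) = ((1730477 - 655699)/1695635)/912793 - 638/(-1846 - 5*(-264)²) = (1074778*(1/1695635))*(1/912793) - 638/(-1846 - 5*69696) = (1074778/1695635)*(1/912793) - 638/(-1846 - 348480) = 1074778/1547763758555 - 638/(-350326) = 1074778/1547763758555 - 638*(-1/350326) = 1074778/1547763758555 + 319/175163 = 493924900317859/271110943239769465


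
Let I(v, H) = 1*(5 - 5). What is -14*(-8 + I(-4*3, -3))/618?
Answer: 56/309 ≈ 0.18123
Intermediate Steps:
I(v, H) = 0 (I(v, H) = 1*0 = 0)
-14*(-8 + I(-4*3, -3))/618 = -14*(-8 + 0)/618 = -14*(-8)*(1/618) = 112*(1/618) = 56/309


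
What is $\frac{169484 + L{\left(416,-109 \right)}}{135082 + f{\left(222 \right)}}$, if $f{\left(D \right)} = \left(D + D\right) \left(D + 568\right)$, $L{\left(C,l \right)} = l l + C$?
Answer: $\frac{181781}{485842} \approx 0.37416$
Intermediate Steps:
$L{\left(C,l \right)} = C + l^{2}$ ($L{\left(C,l \right)} = l^{2} + C = C + l^{2}$)
$f{\left(D \right)} = 2 D \left(568 + D\right)$
$\frac{169484 + L{\left(416,-109 \right)}}{135082 + f{\left(222 \right)}} = \frac{169484 + \left(416 + \left(-109\right)^{2}\right)}{135082 + 2 \cdot 222 \left(568 + 222\right)} = \frac{169484 + \left(416 + 11881\right)}{135082 + 2 \cdot 222 \cdot 790} = \frac{169484 + 12297}{135082 + 350760} = \frac{181781}{485842}$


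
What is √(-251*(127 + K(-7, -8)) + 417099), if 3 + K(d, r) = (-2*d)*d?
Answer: √410573 ≈ 640.76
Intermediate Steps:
K(d, r) = -3 - 2*d² (K(d, r) = -3 + (-2*d)*d = -3 - 2*d²)
√(-251*(127 + K(-7, -8)) + 417099) = √(-251*(127 + (-3 - 2*(-7)²)) + 417099) = √(-251*(127 + (-3 - 2*49)) + 417099) = √(-251*(127 + (-3 - 98)) + 417099) = √(-251*(127 - 101) + 417099) = √(-251*26 + 417099) = √(-6526 + 417099) = √410573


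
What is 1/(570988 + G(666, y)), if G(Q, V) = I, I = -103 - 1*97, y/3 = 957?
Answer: 1/570788 ≈ 1.7520e-6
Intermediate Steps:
y = 2871 (y = 3*957 = 2871)
I = -200 (I = -103 - 97 = -200)
G(Q, V) = -200
1/(570988 + G(666, y)) = 1/(570988 - 200) = 1/570788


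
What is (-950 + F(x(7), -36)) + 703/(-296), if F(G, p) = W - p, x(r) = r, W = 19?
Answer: -7179/8 ≈ -897.38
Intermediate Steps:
F(G, p) = 19 - p
(-950 + F(x(7), -36)) + 703/(-296) = (-950 + (19 - 1*(-36))) + 703/(-296) = (-950 + (19 + 36)) + 703*(-1/296) = (-950 + 55) - 19/8 = -895 - 19/8 = -7179/8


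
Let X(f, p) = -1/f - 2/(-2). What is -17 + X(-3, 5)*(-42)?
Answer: -73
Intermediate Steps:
X(f, p) = 1 - 1/f (X(f, p) = -1/f - 2*(-½) = -1/f + 1 = 1 - 1/f)
-17 + X(-3, 5)*(-42) = -17 + ((-1 - 3)/(-3))*(-42) = -17 - ⅓*(-4)*(-42) = -17 + (4/3)*(-42) = -17 - 56 = -73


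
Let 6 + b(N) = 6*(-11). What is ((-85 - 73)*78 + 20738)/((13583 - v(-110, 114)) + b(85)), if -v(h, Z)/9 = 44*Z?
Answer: 8414/58655 ≈ 0.14345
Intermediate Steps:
v(h, Z) = -396*Z
b(N) = -72 (b(N) = -6 + 6*(-11) = -6 - 66 = -72)
((-85 - 73)*78 + 20738)/((13583 - v(-110, 114)) + b(85)) = ((-85 - 73)*78 + 20738)/((13583 - (-396)*114) - 72) = (-158*78 + 20738)/((13583 - 1*(-45144)) - 72) = (-12324 + 20738)/((13583 + 45144) - 72) = 8414/(58727 - 72) = 8414/58655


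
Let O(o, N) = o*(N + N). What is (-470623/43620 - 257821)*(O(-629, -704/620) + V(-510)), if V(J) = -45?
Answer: -2411647033206419/6761100 ≈ -3.5669e+8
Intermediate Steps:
O(o, N) = 2*N*o (O(o, N) = o*(2*N) = 2*N*o)
(-470623/43620 - 257821)*(O(-629, -704/620) + V(-510)) = (-470623/43620 - 257821)*(2*(-704/620)*(-629) - 45) = (-470623*1/43620 - 257821)*(2*(-704*1/620)*(-629) - 45) = (-470623/43620 - 257821)*(2*(-176/155)*(-629) - 45) = -11246622643*(221408/155 - 45)/43620 = -11246622643/43620*214433/155 = -2411647033206419/6761100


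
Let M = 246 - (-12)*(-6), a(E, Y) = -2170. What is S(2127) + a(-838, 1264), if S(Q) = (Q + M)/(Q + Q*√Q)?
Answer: -3270915547/1507334 + 767*√2127/1507334 ≈ -2170.0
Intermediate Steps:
M = 174 (M = 246 - 1*72 = 246 - 72 = 174)
S(Q) = (174 + Q)/(Q + Q^(3/2)) (S(Q) = (Q + 174)/(Q + Q*√Q) = (174 + Q)/(Q + Q^(3/2)))
S(2127) + a(-838, 1264) = (174 + 2127)/(2127 + 2127^(3/2)) - 2170 = 2301/(2127 + 2127*√2127) - 2170 = -2170 + 2301/(2127 + 2127*√2127)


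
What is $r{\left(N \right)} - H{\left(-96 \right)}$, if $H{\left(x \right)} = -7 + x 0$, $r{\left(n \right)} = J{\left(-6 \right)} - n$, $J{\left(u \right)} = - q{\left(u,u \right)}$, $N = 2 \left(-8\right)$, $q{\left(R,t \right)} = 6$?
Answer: $17$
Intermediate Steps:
$N = -16$
$J{\left(u \right)} = -6$ ($J{\left(u \right)} = \left(-1\right) 6 = -6$)
$r{\left(n \right)} = -6 - n$
$H{\left(x \right)} = -7$ ($H{\left(x \right)} = -7 + 0 = -7$)
$r{\left(N \right)} - H{\left(-96 \right)} = \left(-6 - -16\right) - -7 = \left(-6 + 16\right) + 7 = 10 + 7 = 17$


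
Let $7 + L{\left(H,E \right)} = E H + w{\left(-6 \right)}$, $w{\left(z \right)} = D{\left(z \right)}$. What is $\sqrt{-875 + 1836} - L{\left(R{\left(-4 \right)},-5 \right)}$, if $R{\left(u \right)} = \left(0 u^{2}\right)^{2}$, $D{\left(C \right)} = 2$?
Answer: $36$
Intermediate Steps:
$w{\left(z \right)} = 2$
$R{\left(u \right)} = 0$ ($R{\left(u \right)} = 0^{2} = 0$)
$L{\left(H,E \right)} = -5 + E H$ ($L{\left(H,E \right)} = -7 + \left(E H + 2\right) = -7 + \left(2 + E H\right) = -5 + E H$)
$\sqrt{-875 + 1836} - L{\left(R{\left(-4 \right)},-5 \right)} = \sqrt{-875 + 1836} - \left(-5 - 0\right) = \sqrt{961} - \left(-5 + 0\right) = 31 - -5 = 31 + 5 = 36$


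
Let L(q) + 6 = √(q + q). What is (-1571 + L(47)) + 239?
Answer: -1338 + √94 ≈ -1328.3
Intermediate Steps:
L(q) = -6 + √2*√q (L(q) = -6 + √(q + q) = -6 + √(2*q) = -6 + √2*√q)
(-1571 + L(47)) + 239 = (-1571 + (-6 + √2*√47)) + 239 = (-1571 + (-6 + √94)) + 239 = (-1577 + √94) + 239 = -1338 + √94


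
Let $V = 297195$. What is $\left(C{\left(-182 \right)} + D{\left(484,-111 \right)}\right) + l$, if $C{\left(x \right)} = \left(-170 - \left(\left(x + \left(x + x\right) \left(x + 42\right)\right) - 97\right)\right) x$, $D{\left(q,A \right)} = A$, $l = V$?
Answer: $9551966$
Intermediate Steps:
$l = 297195$
$C{\left(x \right)} = x \left(-73 - x - 2 x \left(42 + x\right)\right)$ ($C{\left(x \right)} = \left(-170 - \left(\left(x + 2 x \left(42 + x\right)\right) - 97\right)\right) x = \left(-170 - \left(-97 + x + 2 x \left(42 + x\right)\right)\right) x = \left(-73 - x - 2 x \left(42 + x\right)\right) x = x \left(-73 - x - 2 x \left(42 + x\right)\right)$)
$\left(C{\left(-182 \right)} + D{\left(484,-111 \right)}\right) + l = \left(\left(-1\right) \left(-182\right) \left(73 + 2 \left(-182\right)^{2} + 85 \left(-182\right)\right) - 111\right) + 297195 = \left(\left(-1\right) \left(-182\right) \left(73 + 2 \cdot 33124 - 15470\right) - 111\right) + 297195 = \left(\left(-1\right) \left(-182\right) \left(73 + 66248 - 15470\right) - 111\right) + 297195 = \left(\left(-1\right) \left(-182\right) 50851 - 111\right) + 297195 = \left(9254882 - 111\right) + 297195 = 9254771 + 297195 = 9551966$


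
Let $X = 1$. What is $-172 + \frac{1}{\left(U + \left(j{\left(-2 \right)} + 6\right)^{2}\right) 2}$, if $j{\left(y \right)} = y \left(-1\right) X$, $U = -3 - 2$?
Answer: $- \frac{20295}{118} \approx -171.99$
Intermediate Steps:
$U = -5$
$j{\left(y \right)} = - y$ ($j{\left(y \right)} = y \left(-1\right) 1 = - y 1 = - y$)
$-172 + \frac{1}{\left(U + \left(j{\left(-2 \right)} + 6\right)^{2}\right) 2} = -172 + \frac{1}{\left(-5 + \left(\left(-1\right) \left(-2\right) + 6\right)^{2}\right) 2} = -172 + \frac{1}{\left(-5 + \left(2 + 6\right)^{2}\right) 2} = -172 + \frac{1}{\left(-5 + 8^{2}\right) 2} = -172 + \frac{1}{\left(-5 + 64\right) 2} = -172 + \frac{1}{59 \cdot 2} = -172 + \frac{1}{118} = - \frac{20295}{118}$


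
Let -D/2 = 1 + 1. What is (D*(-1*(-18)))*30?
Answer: -2160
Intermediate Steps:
D = -4 (D = -2*(1 + 1) = -2*2 = -4)
(D*(-1*(-18)))*30 = -(-4)*(-18)*30 = -4*18*30 = -72*30 = -2160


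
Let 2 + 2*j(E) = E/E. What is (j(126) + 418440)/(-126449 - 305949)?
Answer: -836879/864796 ≈ -0.96772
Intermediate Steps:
j(E) = -½ (j(E) = -1 + (E/E)/2 = -1 + (½)*1 = -1 + ½ = -½)
(j(126) + 418440)/(-126449 - 305949) = (-½ + 418440)/(-126449 - 305949) = (836879/2)/(-432398) = (836879/2)*(-1/432398) = -836879/864796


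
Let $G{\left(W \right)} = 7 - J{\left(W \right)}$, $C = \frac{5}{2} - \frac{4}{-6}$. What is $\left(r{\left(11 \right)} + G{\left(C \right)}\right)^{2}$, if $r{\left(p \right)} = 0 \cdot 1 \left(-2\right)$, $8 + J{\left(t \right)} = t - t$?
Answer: $225$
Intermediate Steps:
$J{\left(t \right)} = -8$ ($J{\left(t \right)} = -8 + \left(t - t\right) = -8 + 0 = -8$)
$r{\left(p \right)} = 0$ ($r{\left(p \right)} = 0 \left(-2\right) = 0$)
$C = \frac{19}{6}$ ($C = 5 \cdot \frac{1}{2} - - \frac{2}{3} = \frac{5}{2} + \frac{2}{3} = \frac{19}{6} \approx 3.1667$)
$G{\left(W \right)} = 15$ ($G{\left(W \right)} = 7 - -8 = 7 + 8 = 15$)
$\left(r{\left(11 \right)} + G{\left(C \right)}\right)^{2} = \left(0 + 15\right)^{2} = 15^{2} = 225$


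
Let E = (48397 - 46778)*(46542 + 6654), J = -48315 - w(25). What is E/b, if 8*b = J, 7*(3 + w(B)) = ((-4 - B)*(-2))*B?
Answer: -2411481072/169817 ≈ -14200.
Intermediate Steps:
w(B) = -3 + B*(8 + 2*B)/7 (w(B) = -3 + (((-4 - B)*(-2))*B)/7 = -3 + ((8 + 2*B)*B)/7 = -3 + (B*(8 + 2*B))/7 = -3 + B*(8 + 2*B)/7)
J = -339634/7 (J = -48315 - (-3 + (2/7)*25² + (8/7)*25) = -48315 - (-3 + (2/7)*625 + 200/7) = -48315 - (-3 + 1250/7 + 200/7) = -48315 - 1*1429/7 = -48315 - 1429/7 = -339634/7 ≈ -48519.)
E = 86124324 (E = 1619*53196 = 86124324)
b = -169817/28 (b = (⅛)*(-339634/7) = -169817/28 ≈ -6064.9)
E/b = 86124324/(-169817/28) = 86124324*(-28/169817) = -2411481072/169817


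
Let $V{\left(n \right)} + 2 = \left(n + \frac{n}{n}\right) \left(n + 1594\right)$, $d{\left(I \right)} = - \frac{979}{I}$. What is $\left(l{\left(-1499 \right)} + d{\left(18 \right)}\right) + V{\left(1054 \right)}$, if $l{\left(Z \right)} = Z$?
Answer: $\frac{50257523}{18} \approx 2.7921 \cdot 10^{6}$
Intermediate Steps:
$V{\left(n \right)} = -2 + \left(1 + n\right) \left(1594 + n\right)$ ($V{\left(n \right)} = -2 + \left(n + \frac{n}{n}\right) \left(n + 1594\right) = -2 + \left(n + 1\right) \left(1594 + n\right) = -2 + \left(1 + n\right) \left(1594 + n\right)$)
$\left(l{\left(-1499 \right)} + d{\left(18 \right)}\right) + V{\left(1054 \right)} = \left(-1499 - \frac{979}{18}\right) + \left(1592 + 1054^{2} + 1595 \cdot 1054\right) = \left(-1499 - \frac{979}{18}\right) + \left(1592 + 1110916 + 1681130\right) = \left(-1499 - \frac{979}{18}\right) + 2793638 = - \frac{27961}{18} + 2793638 = \frac{50257523}{18}$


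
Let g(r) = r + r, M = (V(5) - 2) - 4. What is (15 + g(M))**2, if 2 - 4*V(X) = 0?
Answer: 16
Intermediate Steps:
V(X) = 1/2 (V(X) = 1/2 - 1/4*0 = 1/2 + 0 = 1/2)
M = -11/2 (M = (1/2 - 2) - 4 = -3/2 - 4 = -11/2 ≈ -5.5000)
g(r) = 2*r
(15 + g(M))**2 = (15 + 2*(-11/2))**2 = (15 - 11)**2 = 4**2 = 16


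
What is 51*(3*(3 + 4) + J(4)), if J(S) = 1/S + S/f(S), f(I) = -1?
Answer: 3519/4 ≈ 879.75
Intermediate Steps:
J(S) = 1/S - S (J(S) = 1/S + S/(-1) = 1/S + S*(-1) = 1/S - S)
51*(3*(3 + 4) + J(4)) = 51*(3*(3 + 4) + (1/4 - 1*4)) = 51*(3*7 + (¼ - 4)) = 51*(21 - 15/4) = 51*(69/4) = 3519/4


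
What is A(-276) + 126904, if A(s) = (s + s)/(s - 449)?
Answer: 92005952/725 ≈ 1.2690e+5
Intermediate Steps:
A(s) = 2*s/(-449 + s) (A(s) = (2*s)/(-449 + s) = 2*s/(-449 + s))
A(-276) + 126904 = 2*(-276)/(-449 - 276) + 126904 = 2*(-276)/(-725) + 126904 = 2*(-276)*(-1/725) + 126904 = 552/725 + 126904 = 92005952/725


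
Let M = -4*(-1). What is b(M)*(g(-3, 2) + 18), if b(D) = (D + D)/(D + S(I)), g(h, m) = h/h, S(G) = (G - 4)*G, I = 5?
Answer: 152/9 ≈ 16.889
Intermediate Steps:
S(G) = G*(-4 + G) (S(G) = (-4 + G)*G = G*(-4 + G))
g(h, m) = 1
M = 4
b(D) = 2*D/(5 + D) (b(D) = (D + D)/(D + 5*(-4 + 5)) = (2*D)/(D + 5*1) = (2*D)/(D + 5) = (2*D)/(5 + D) = 2*D/(5 + D))
b(M)*(g(-3, 2) + 18) = (2*4/(5 + 4))*(1 + 18) = (2*4/9)*19 = (2*4*(⅑))*19 = (8/9)*19 = 152/9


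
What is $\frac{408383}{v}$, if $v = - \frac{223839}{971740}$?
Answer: $- \frac{5153793460}{2907} \approx -1.7729 \cdot 10^{6}$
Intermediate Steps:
$v = - \frac{2907}{12620}$ ($v = \left(-223839\right) \frac{1}{971740} = - \frac{2907}{12620} \approx -0.23035$)
$\frac{408383}{v} = \frac{408383}{- \frac{2907}{12620}} = 408383 \left(- \frac{12620}{2907}\right) = - \frac{5153793460}{2907}$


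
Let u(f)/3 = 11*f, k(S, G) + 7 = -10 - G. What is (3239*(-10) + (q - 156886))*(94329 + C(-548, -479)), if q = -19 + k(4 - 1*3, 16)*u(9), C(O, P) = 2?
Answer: -18780924776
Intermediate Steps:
k(S, G) = -17 - G (k(S, G) = -7 + (-10 - G) = -17 - G)
u(f) = 33*f (u(f) = 3*(11*f) = 33*f)
q = -9820 (q = -19 + (-17 - 1*16)*(33*9) = -19 + (-17 - 16)*297 = -19 - 33*297 = -19 - 9801 = -9820)
(3239*(-10) + (q - 156886))*(94329 + C(-548, -479)) = (3239*(-10) + (-9820 - 156886))*(94329 + 2) = (-32390 - 166706)*94331 = -199096*94331 = -18780924776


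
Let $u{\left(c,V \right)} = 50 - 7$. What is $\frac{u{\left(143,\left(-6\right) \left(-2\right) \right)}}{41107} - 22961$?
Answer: $- \frac{943857784}{41107} \approx -22961.0$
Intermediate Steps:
$u{\left(c,V \right)} = 43$ ($u{\left(c,V \right)} = 50 - 7 = 43$)
$\frac{u{\left(143,\left(-6\right) \left(-2\right) \right)}}{41107} - 22961 = \frac{43}{41107} - 22961 = - \frac{943857784}{41107}$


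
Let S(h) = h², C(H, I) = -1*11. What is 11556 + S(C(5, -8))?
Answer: 11677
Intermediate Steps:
C(H, I) = -11
11556 + S(C(5, -8)) = 11556 + (-11)² = 11556 + 121 = 11677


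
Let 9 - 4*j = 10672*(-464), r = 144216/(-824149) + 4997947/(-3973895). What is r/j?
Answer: -18768609053692/16217604695506925035 ≈ -1.1573e-6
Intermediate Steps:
r = -4692152263423/3275081590355 (r = 144216*(-1/824149) + 4997947*(-1/3973895) = -144216/824149 - 4997947/3973895 = -4692152263423/3275081590355 ≈ -1.4327)
j = 4951817/4 (j = 9/4 - 2668*(-464) = 9/4 - ¼*(-4951808) = 9/4 + 1237952 = 4951817/4 ≈ 1.2380e+6)
r/j = -4692152263423/(3275081590355*4951817/4) = -4692152263423/3275081590355*4/4951817 = -18768609053692/16217604695506925035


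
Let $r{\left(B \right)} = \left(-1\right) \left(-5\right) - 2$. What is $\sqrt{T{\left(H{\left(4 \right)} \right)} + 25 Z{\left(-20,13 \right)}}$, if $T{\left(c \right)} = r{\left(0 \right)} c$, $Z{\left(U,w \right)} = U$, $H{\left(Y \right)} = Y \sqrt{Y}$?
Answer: $2 i \sqrt{119} \approx 21.817 i$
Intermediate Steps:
$r{\left(B \right)} = 3$ ($r{\left(B \right)} = 5 - 2 = 3$)
$H{\left(Y \right)} = Y^{\frac{3}{2}}$
$T{\left(c \right)} = 3 c$
$\sqrt{T{\left(H{\left(4 \right)} \right)} + 25 Z{\left(-20,13 \right)}} = \sqrt{3 \cdot 4^{\frac{3}{2}} + 25 \left(-20\right)} = \sqrt{3 \cdot 8 - 500} = \sqrt{24 - 500} = \sqrt{-476} = 2 i \sqrt{119}$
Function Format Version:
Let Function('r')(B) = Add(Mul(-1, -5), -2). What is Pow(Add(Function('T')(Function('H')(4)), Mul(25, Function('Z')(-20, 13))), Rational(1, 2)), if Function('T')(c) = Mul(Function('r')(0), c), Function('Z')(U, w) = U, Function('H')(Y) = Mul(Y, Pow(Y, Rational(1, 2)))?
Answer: Mul(2, I, Pow(119, Rational(1, 2))) ≈ Mul(21.817, I)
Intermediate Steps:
Function('r')(B) = 3 (Function('r')(B) = Add(5, -2) = 3)
Function('H')(Y) = Pow(Y, Rational(3, 2))
Function('T')(c) = Mul(3, c)
Pow(Add(Function('T')(Function('H')(4)), Mul(25, Function('Z')(-20, 13))), Rational(1, 2)) = Pow(Add(Mul(3, Pow(4, Rational(3, 2))), Mul(25, -20)), Rational(1, 2)) = Pow(Add(Mul(3, 8), -500), Rational(1, 2)) = Pow(Add(24, -500), Rational(1, 2)) = Pow(-476, Rational(1, 2)) = Mul(2, I, Pow(119, Rational(1, 2)))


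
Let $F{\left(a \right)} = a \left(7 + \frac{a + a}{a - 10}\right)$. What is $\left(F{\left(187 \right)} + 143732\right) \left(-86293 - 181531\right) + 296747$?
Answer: $- \frac{6894325109461}{177} \approx -3.8951 \cdot 10^{10}$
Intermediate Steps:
$F{\left(a \right)} = a \left(7 + \frac{2 a}{-10 + a}\right)$
$\left(F{\left(187 \right)} + 143732\right) \left(-86293 - 181531\right) + 296747 = \left(\frac{187 \left(-70 + 9 \cdot 187\right)}{-10 + 187} + 143732\right) \left(-86293 - 181531\right) + 296747 = \left(\frac{187 \left(-70 + 1683\right)}{177} + 143732\right) \left(-267824\right) + 296747 = \left(187 \cdot \frac{1}{177} \cdot 1613 + 143732\right) \left(-267824\right) + 296747 = \left(\frac{301631}{177} + 143732\right) \left(-267824\right) + 296747 = \frac{25742195}{177} \left(-267824\right) + 296747 = - \frac{6894377633680}{177} + 296747 = - \frac{6894325109461}{177}$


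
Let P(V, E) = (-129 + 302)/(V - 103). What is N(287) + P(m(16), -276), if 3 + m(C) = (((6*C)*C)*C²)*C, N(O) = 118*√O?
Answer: 173/6291350 + 118*√287 ≈ 1999.0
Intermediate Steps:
m(C) = -3 + 6*C⁵ (m(C) = -3 + (((6*C)*C)*C²)*C = -3 + ((6*C²)*C²)*C = -3 + (6*C⁴)*C = -3 + 6*C⁵)
P(V, E) = 173/(-103 + V)
N(287) + P(m(16), -276) = 118*√287 + 173/(-103 + (-3 + 6*16⁵)) = 118*√287 + 173/(-103 + (-3 + 6*1048576)) = 118*√287 + 173/(-103 + (-3 + 6291456)) = 118*√287 + 173/(-103 + 6291453) = 118*√287 + 173/6291350 = 173/6291350 + 118*√287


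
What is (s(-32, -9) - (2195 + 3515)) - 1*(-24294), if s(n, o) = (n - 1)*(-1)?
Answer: 18617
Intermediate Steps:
s(n, o) = 1 - n (s(n, o) = (-1 + n)*(-1) = 1 - n)
(s(-32, -9) - (2195 + 3515)) - 1*(-24294) = ((1 - 1*(-32)) - (2195 + 3515)) - 1*(-24294) = ((1 + 32) - 1*5710) + 24294 = (33 - 5710) + 24294 = -5677 + 24294 = 18617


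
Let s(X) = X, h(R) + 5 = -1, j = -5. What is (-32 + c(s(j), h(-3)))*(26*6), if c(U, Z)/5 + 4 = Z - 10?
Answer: -20592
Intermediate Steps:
h(R) = -6 (h(R) = -5 - 1 = -6)
c(U, Z) = -70 + 5*Z (c(U, Z) = -20 + 5*(Z - 10) = -20 + 5*(-10 + Z) = -20 + (-50 + 5*Z) = -70 + 5*Z)
(-32 + c(s(j), h(-3)))*(26*6) = (-32 + (-70 + 5*(-6)))*(26*6) = (-32 + (-70 - 30))*156 = (-32 - 100)*156 = -132*156 = -20592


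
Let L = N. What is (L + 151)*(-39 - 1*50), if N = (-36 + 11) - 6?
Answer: -10680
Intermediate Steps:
N = -31 (N = -25 - 6 = -31)
L = -31
(L + 151)*(-39 - 1*50) = (-31 + 151)*(-39 - 1*50) = 120*(-39 - 50) = 120*(-89) = -10680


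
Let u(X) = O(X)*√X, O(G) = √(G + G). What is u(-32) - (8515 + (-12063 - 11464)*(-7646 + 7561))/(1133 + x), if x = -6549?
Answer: 1004155/2708 - 32*√2 ≈ 325.56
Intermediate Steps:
O(G) = √2*√G (O(G) = √(2*G) = √2*√G)
u(X) = X*√2 (u(X) = (√2*√X)*√X = X*√2)
u(-32) - (8515 + (-12063 - 11464)*(-7646 + 7561))/(1133 + x) = -32*√2 - (8515 + (-12063 - 11464)*(-7646 + 7561))/(1133 - 6549) = -32*√2 - (8515 - 23527*(-85))/(-5416) = -32*√2 - (8515 + 1999795)*(-1)/5416 = -32*√2 - 2008310*(-1)/5416 = -32*√2 - 1*(-1004155/2708) = -32*√2 + 1004155/2708 = 1004155/2708 - 32*√2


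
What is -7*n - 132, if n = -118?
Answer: 694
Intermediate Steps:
-7*n - 132 = -7*(-118) - 132 = 826 - 132 = 694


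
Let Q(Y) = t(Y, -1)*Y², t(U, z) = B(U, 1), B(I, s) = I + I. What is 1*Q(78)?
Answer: 949104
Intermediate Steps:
B(I, s) = 2*I
t(U, z) = 2*U
Q(Y) = 2*Y³ (Q(Y) = (2*Y)*Y² = 2*Y³)
1*Q(78) = 1*(2*78³) = 1*(2*474552) = 1*949104 = 949104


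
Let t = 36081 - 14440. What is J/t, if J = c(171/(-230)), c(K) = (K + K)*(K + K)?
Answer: 1539/15063275 ≈ 0.00010217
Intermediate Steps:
t = 21641
c(K) = 4*K**2 (c(K) = (2*K)*(2*K) = 4*K**2)
J = 29241/13225 (J = 4*(171/(-230))**2 = 4*(171*(-1/230))**2 = 4*(-171/230)**2 = 4*(29241/52900) = 29241/13225 ≈ 2.2110)
J/t = (29241/13225)/21641 = (29241/13225)*(1/21641) = 1539/15063275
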